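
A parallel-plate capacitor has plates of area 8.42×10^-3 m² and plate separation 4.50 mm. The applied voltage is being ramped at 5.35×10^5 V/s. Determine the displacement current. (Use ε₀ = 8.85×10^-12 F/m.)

E = V/d so dE/dt = (dV/dt)/d = 1.189×10^8 V/(m·s), and I_d = ε₀ A dE/dt = (8.85×10^-12)(8.42×10^-3)(1.189×10^8) = 8.86×10^-6 A.

8.86×10^-6 A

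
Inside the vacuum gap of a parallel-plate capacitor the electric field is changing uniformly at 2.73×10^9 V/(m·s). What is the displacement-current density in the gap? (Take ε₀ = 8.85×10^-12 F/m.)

J_d = ε₀ ∂E/∂t, so J_d = 0.0242 A/m².

0.0242 A/m²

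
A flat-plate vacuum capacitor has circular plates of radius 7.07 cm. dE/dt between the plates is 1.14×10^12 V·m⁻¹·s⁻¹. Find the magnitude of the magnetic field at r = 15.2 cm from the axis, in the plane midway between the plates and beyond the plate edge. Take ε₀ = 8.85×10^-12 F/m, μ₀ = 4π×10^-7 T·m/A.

I_d = ε₀ dΦ_E/dt = ε₀ πR² (dE/dt) = (8.85×10^-12)(0.01570)(1.14×10^12) = 0.1584 A through the full plate area.
Outside the plates the loop encloses all of I_d, so B·2πr = μ₀ I_d and B = 2.08×10^-7 T.

2.08×10^-7 T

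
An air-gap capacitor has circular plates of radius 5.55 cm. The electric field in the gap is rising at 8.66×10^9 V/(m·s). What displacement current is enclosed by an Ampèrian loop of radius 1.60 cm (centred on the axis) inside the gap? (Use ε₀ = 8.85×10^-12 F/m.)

I_d = ε₀ dΦ_E/dt = ε₀ πR² (dE/dt) = (8.85×10^-12)(9.677×10^-3)(8.66×10^9) = 7.417×10^-4 A through the full plate area.
Through an area πr² the displacement current is I_d·(πr²/πR²) = I_d (r/R)² = 6.16×10^-5 A.

6.16×10^-5 A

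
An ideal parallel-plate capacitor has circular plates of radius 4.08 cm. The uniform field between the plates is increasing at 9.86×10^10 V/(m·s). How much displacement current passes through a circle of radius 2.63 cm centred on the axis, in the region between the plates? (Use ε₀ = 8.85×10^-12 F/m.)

Total displacement current: I_d = ε₀(πR²)(dE/dt) = (8.85×10^-12)(5.230×10^-3)(9.86×10^10) = 4.564×10^-3 A.
Through an area πr² the displacement current is I_d·(πr²/πR²) = I_d (r/R)² = 1.90×10^-3 A.

1.90×10^-3 A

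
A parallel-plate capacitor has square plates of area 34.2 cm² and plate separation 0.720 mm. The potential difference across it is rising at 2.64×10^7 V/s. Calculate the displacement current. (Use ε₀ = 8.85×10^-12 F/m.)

C = ε₀A/d = (8.85×10^-12)(3.42×10^-3)/(7.20×10^-4) = 4.204×10^-11 F.
I_d = C dV/dt = (4.204×10^-11)(2.64×10^7) = 1.11×10^-3 A.

1.11×10^-3 A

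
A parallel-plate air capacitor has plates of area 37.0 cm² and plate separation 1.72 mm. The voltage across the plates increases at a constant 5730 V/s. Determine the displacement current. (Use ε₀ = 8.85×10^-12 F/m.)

1.09×10^-7 A

E = V/d so dE/dt = (dV/dt)/d = 3.331×10^6 V/(m·s), and I_d = ε₀ A dE/dt = (8.85×10^-12)(3.70×10^-3)(3.331×10^6) = 1.09×10^-7 A.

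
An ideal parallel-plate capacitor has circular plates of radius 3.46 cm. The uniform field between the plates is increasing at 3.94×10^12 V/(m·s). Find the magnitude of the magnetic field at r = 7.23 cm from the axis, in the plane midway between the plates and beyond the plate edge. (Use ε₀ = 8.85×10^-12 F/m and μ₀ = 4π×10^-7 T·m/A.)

Through the whole plate area (πR² = 3.761×10^-3 m²), I_d = ε₀ πR² dE/dt = 0.1311 A.
Outside the plates the loop encloses all of I_d, so B·2πr = μ₀ I_d and B = 3.63×10^-7 T.

3.63×10^-7 T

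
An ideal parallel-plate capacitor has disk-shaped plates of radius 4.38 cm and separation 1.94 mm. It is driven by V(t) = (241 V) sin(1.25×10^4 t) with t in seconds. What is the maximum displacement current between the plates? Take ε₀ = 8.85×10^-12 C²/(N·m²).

The displacement current equals the conduction current C dV/dt, which peaks at C V₀ ω.
With C = ε₀A/d = (8.85×10^-12)(6.027×10^-3)/(1.94×10^-3) = 2.749×10^-11 F and ω = 1.25×10^4 rad/s, I_d,max = (2.749×10^-11)(241)(1.25×10^4) = 8.28×10^-5 A.

8.28×10^-5 A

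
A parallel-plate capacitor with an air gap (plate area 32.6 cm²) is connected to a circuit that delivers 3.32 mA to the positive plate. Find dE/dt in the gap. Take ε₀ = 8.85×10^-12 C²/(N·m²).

1.15×10^11 V/(m·s)

By continuity, I_d in the gap equals the 3.32 mA flowing in the wire.
Since I_d = ε₀ A dE/dt, dE/dt = I_d/(ε₀A) = (3.32×10^-3)/((8.85×10^-12)(3.26×10^-3)) = 1.15×10^11 V/(m·s).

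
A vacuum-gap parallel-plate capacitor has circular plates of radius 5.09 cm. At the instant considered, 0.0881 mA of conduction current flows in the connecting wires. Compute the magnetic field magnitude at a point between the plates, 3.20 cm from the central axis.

2.18×10^-10 T

Between the plates the displacement current equals the wire current: I_d = 0.0881 mA = 8.81×10^-5 A.
For r < R the Ampère–Maxwell law gives B(2πr) = μ₀ I_d (r²/R²), so B = μ₀ I_d r/(2πR²) = (4π×10^-7)(8.81×10^-5)(0.0320)/(2π·0.0509²) = 2.18×10^-10 T.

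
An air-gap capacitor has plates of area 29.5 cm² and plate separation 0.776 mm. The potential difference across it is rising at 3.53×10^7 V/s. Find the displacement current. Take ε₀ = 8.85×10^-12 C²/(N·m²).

The displacement current equals the charging current C dV/dt. With C = ε₀A/d = (8.85×10^-12)(2.95×10^-3)/(7.76×10^-4) = 3.364×10^-11 F, I_d = (3.364×10^-11)(3.53×10^7) = 1.19×10^-3 A.

1.19×10^-3 A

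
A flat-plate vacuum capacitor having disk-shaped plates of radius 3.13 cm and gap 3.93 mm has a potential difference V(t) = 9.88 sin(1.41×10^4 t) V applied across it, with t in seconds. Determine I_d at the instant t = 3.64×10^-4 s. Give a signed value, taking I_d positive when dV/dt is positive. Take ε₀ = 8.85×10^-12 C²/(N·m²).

dE/dt = (V₀ω/d)·cos(ωt) with ωt = 5.1324 rad: (9.88)(1.41×10^4)(0.4078)/(3.93×10^-3) = 1.446×10^7 V/(m·s).
I_d = ε₀ A dE/dt = (8.85×10^-12)(3.078×10^-3)(1.446×10^7) = 3.94×10^-7 A.

3.94×10^-7 A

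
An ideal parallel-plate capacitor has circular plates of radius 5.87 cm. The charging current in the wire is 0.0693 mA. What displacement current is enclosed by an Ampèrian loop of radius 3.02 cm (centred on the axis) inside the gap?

No conduction current crosses the gap, so I_d there equals the 6.93×10^-5 A in the leads.
Since J_d is uniform, the enclosed fraction is (r/R)² = 0.2647, giving I_d,enc = 1.83×10^-5 A.

1.83×10^-5 A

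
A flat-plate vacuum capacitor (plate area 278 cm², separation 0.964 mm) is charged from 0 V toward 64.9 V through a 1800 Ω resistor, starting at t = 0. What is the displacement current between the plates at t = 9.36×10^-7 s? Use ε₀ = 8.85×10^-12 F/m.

With C = ε₀A/d = (8.85×10^-12)(0.0278)/(9.64×10^-4) = 2.552×10^-10 F, the time constant is τ = RC = 4.594×10^-7 s, so t/τ = 2.037 and e^(−t/τ) = 0.1304.
I_d = I_cond = (V₀/R) e^(−t/τ) = (0.03606)(0.1304) = 4.70×10^-3 A.

4.70×10^-3 A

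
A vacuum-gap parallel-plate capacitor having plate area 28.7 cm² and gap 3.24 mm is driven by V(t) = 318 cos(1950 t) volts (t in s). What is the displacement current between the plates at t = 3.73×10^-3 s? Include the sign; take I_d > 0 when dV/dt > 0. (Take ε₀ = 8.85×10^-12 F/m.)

dE/dt = (V₀ω/d)·−sin(ωt) with ωt = 7.2735 rad: (318)(1950)(-0.8362)/(3.24×10^-3) = -1.600×10^8 V/(m·s).
I_d = ε₀ A dE/dt = (8.85×10^-12)(2.87×10^-3)(-1.600×10^8) = -4.06×10^-6 A.

-4.06×10^-6 A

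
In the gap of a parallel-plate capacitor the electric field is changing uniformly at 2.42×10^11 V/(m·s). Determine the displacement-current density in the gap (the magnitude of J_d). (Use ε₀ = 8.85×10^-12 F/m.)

2.14 A/m²

J_d = ε₀ dE/dt = (8.85×10^-12)(2.42×10^11) = 2.14 A/m².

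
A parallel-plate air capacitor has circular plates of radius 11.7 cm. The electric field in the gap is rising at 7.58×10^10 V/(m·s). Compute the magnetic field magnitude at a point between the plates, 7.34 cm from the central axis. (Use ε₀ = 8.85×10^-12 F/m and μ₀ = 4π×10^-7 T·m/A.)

Through the whole plate area (πR² = 0.04301 m²), I_d = ε₀ πR² dE/dt = 0.02885 A.
∮B·dl = μ₀ I_d,enc with I_d,enc = I_d r²/R² = 0.01135 A; so B = μ₀ I_d,enc/(2πr) = 3.09×10^-8 T.

3.09×10^-8 T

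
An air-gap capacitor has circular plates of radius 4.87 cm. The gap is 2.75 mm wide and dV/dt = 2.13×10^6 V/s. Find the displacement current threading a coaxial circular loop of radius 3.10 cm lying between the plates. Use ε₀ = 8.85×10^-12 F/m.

2.07×10^-5 A

I_d = C dV/dt with C = ε₀πR²/d = 2.398×10^-11 F, so I_d = (2.398×10^-11)(2.13×10^6) = 5.108×10^-5 A.
Through an area πr² the displacement current is I_d·(πr²/πR²) = I_d (r/R)² = 2.07×10^-5 A.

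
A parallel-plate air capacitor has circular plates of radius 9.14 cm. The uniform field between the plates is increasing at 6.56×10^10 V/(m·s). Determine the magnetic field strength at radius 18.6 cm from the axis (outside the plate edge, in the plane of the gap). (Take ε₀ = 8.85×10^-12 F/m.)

1.64×10^-8 T

I_d = ε₀ dΦ_E/dt = ε₀ πR² (dE/dt) = (8.85×10^-12)(0.02624)(6.56×10^10) = 0.01523 A through the full plate area.
With r > R the enclosed displacement current is the full I_d; B = μ₀ I_d / (2πr) = 1.64×10^-8 T.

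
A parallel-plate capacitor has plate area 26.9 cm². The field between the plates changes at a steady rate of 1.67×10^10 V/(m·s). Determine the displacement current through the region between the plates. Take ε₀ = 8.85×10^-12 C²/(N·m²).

With a uniform field, Φ_E = EA, so I_d = ε₀ A dE/dt = 3.98×10^-4 A.

3.98×10^-4 A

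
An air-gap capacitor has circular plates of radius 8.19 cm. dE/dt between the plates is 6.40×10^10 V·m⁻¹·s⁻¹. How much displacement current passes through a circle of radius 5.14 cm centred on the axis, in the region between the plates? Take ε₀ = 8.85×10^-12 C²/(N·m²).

4.70×10^-3 A

I_d = ε₀ dΦ_E/dt = ε₀ πR² (dE/dt) = (8.85×10^-12)(0.02107)(6.40×10^10) = 0.01193 A through the full plate area.
The field is uniform, so I_d,enc = I_d (r/R)² = (0.01193)(5.14/8.19)² = 4.70×10^-3 A.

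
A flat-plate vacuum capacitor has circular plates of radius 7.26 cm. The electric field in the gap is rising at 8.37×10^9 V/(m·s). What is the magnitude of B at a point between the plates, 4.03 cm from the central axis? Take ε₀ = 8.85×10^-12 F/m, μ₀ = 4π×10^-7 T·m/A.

Total displacement current: I_d = ε₀(πR²)(dE/dt) = (8.85×10^-12)(0.01656)(8.37×10^9) = 1.227×10^-3 A.
An Ampèrian loop of radius r encloses a fraction (r/R)² of I_d. Then B·2πr = μ₀ I_d (r/R)², giving B = μ₀ I_d r/(2πR²) = 1.88×10^-9 T.

1.88×10^-9 T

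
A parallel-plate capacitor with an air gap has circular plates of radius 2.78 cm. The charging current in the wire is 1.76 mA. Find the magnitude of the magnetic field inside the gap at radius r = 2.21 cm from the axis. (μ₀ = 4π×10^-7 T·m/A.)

By continuity the displacement current in the gap matches the conduction current: I_d = 1.76×10^-3 A.
An Ampèrian loop of radius r encloses a fraction (r/R)² of I_d. Then B·2πr = μ₀ I_d (r/R)², giving B = μ₀ I_d r/(2πR²) = 1.01×10^-8 T.

1.01×10^-8 T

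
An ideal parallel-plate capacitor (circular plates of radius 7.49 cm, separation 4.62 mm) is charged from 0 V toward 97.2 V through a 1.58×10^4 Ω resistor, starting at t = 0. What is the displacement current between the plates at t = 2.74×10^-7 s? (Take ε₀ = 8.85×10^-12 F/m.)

3.68×10^-3 A

With C = ε₀A/d = (8.85×10^-12)(0.01762)/(4.62×10^-3) = 3.375×10^-11 F, the time constant is τ = RC = 5.333×10^-7 s, so t/τ = 0.5138 and e^(−t/τ) = 0.5982.
I_d = I_cond = (V₀/R) e^(−t/τ) = (6.152×10^-3)(0.5982) = 3.68×10^-3 A.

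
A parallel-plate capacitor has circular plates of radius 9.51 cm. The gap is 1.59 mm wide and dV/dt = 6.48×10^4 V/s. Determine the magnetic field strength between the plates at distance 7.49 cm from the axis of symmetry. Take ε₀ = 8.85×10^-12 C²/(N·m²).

1.70×10^-11 T

I_d = C dV/dt with C = ε₀πR²/d = 1.581×10^-10 F, so I_d = (1.581×10^-10)(6.48×10^4) = 1.024×10^-5 A.
∮B·dl = μ₀ I_d,enc with I_d,enc = I_d r²/R² = 6.352×10^-6 A; so B = μ₀ I_d,enc/(2πr) = 1.70×10^-11 T.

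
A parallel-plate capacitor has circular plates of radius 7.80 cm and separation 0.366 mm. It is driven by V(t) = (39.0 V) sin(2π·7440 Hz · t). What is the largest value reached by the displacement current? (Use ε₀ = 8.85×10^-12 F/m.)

8.43×10^-4 A

The displacement current equals the conduction current C dV/dt, which peaks at C V₀ ω.
With C = ε₀A/d = (8.85×10^-12)(0.01911)/(3.66×10^-4) = 4.621×10^-10 F and ω = 2πf = 4.675×10^4 rad/s, I_d,max = (4.621×10^-10)(39.0)(4.675×10^4) = 8.43×10^-4 A.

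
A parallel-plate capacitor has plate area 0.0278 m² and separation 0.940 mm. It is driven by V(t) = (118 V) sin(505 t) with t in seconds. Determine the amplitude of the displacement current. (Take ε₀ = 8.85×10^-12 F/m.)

(dE/dt)_max = V₀ω/d = 6.339×10^7 V/(m·s); ω = 505 rad/s.
I_d,max = ε₀ A (dE/dt)_max = (8.85×10^-12)(0.0278)(6.339×10^7) = 1.56×10^-5 A.

1.56×10^-5 A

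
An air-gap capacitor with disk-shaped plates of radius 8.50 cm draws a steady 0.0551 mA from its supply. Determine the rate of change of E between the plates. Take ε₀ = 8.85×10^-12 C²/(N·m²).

Charge continuity gives I_d = I = 5.51×10^-5 A between the plates.
Inverting I_d = ε₀ A dE/dt gives dE/dt = 5.51×10^-5 / (8.85×10^-12 · 0.02270) = 2.74×10^8 V/(m·s).

2.74×10^8 V/(m·s)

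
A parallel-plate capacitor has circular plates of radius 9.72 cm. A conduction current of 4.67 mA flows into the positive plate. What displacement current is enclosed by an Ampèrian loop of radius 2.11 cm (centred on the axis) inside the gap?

2.20×10^-4 A

Between the plates the displacement current equals the wire current: I_d = 4.67 mA = 4.67×10^-3 A.
Through an area πr² the displacement current is I_d·(πr²/πR²) = I_d (r/R)² = 2.20×10^-4 A.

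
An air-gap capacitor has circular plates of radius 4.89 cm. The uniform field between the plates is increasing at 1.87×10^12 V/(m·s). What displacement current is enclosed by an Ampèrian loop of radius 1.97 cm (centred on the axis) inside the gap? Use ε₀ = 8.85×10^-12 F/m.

Through the whole plate area (πR² = 7.512×10^-3 m²), I_d = ε₀ πR² dE/dt = 0.1243 A.
Since J_d is uniform, the enclosed fraction is (r/R)² = 0.1623, giving I_d,enc = 0.0202 A.

0.0202 A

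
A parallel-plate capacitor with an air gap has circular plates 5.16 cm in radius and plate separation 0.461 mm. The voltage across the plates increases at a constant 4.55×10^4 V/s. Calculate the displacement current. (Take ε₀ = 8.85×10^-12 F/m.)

The field between the plates is E = V/d, so dE/dt = (4.55×10^4)/(4.61×10^-4 m) = 9.870×10^7 V/(m·s).
I_d = ε₀ A (dE/dt) = (8.85×10^-12)(8.365×10^-3)(9.870×10^7) = 7.31×10^-6 A.

7.31×10^-6 A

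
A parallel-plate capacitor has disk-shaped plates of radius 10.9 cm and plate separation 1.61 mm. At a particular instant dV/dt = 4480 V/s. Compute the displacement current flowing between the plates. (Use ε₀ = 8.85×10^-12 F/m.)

9.19×10^-7 A

The displacement current equals the charging current C dV/dt. With C = ε₀A/d = (8.85×10^-12)(0.03733)/(1.61×10^-3) = 2.052×10^-10 F, I_d = (2.052×10^-10)(4480) = 9.19×10^-7 A.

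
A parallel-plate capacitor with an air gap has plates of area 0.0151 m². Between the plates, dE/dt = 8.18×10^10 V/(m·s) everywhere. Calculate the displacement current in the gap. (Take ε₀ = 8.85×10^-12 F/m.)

With a uniform field, Φ_E = EA, so I_d = ε₀ A dE/dt = 0.0109 A.

0.0109 A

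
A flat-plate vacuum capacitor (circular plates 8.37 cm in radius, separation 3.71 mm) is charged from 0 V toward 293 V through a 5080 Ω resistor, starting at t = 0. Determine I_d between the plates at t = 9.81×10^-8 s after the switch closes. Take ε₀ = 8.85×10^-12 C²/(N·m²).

C = ε₀A/d = (8.85×10^-12)(0.02201)/(3.71×10^-3) = 5.250×10^-11 F and τ = RC = 2.667×10^-7 s. I_d in the gap equals the RC charging current.
I_d(t) = (V₀/R) e^(−t/τ) = 0.05768 · e^(−0.3678) = 0.0399 A.

0.0399 A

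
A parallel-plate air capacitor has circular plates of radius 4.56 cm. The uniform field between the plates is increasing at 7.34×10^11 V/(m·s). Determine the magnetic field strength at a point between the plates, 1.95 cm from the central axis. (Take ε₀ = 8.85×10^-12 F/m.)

Through the whole plate area (πR² = 6.533×10^-3 m²), I_d = ε₀ πR² dE/dt = 0.04244 A.
An Ampèrian loop of radius r encloses a fraction (r/R)² of I_d. Then B·2πr = μ₀ I_d (r/R)², giving B = μ₀ I_d r/(2πR²) = 7.96×10^-8 T.

7.96×10^-8 T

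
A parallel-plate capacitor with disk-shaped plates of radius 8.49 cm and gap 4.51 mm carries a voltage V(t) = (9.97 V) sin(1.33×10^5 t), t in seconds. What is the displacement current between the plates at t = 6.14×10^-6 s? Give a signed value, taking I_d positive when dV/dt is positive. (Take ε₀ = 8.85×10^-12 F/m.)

4.03×10^-5 A

dV/dt = (9.97)(1.33×10^5)·cos(0.81662) = 9.079×10^5 V/s.
I_d = C dV/dt with C = ε₀A/d = (8.85×10^-12)(0.02264)/(4.51×10^-3) = 4.443×10^-11 F, so I_d = (4.443×10^-11)(9.079×10^5) = 4.03×10^-5 A.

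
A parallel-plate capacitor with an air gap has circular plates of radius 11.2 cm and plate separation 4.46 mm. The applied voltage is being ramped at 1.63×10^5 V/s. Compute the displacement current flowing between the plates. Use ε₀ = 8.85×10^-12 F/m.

The displacement current equals the charging current C dV/dt. With C = ε₀A/d = (8.85×10^-12)(0.03941)/(4.46×10^-3) = 7.820×10^-11 F, I_d = (7.820×10^-11)(1.63×10^5) = 1.27×10^-5 A.

1.27×10^-5 A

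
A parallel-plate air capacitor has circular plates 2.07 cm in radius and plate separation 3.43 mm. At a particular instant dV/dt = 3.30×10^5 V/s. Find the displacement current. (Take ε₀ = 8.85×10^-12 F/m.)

E = V/d so dE/dt = (dV/dt)/d = 9.621×10^7 V/(m·s), and I_d = ε₀ A dE/dt = (8.85×10^-12)(1.346×10^-3)(9.621×10^7) = 1.15×10^-6 A.

1.15×10^-6 A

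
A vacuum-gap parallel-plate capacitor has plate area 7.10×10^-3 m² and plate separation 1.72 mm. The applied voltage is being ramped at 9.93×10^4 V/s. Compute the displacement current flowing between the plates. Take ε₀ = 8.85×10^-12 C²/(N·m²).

The displacement current equals the charging current C dV/dt. With C = ε₀A/d = (8.85×10^-12)(7.10×10^-3)/(1.72×10^-3) = 3.653×10^-11 F, I_d = (3.653×10^-11)(9.93×10^4) = 3.63×10^-6 A.

3.63×10^-6 A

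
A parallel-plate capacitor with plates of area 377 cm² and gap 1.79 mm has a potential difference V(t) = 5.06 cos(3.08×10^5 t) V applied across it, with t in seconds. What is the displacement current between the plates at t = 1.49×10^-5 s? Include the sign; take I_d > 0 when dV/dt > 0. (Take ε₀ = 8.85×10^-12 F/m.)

2.88×10^-4 A

dE/dt = (V₀ω/d)·−sin(ωt) with ωt = 4.5892 rad: (5.06)(3.08×10^5)(0.9924)/(1.79×10^-3) = 8.640×10^8 V/(m·s).
I_d = ε₀ A dE/dt = (8.85×10^-12)(0.0377)(8.640×10^8) = 2.88×10^-4 A.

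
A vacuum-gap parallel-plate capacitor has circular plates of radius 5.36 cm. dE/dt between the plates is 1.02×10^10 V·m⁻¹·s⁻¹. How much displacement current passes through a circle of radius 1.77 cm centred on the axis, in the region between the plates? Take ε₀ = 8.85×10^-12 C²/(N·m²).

Through the whole plate area (πR² = 9.026×10^-3 m²), I_d = ε₀ πR² dE/dt = 8.148×10^-4 A.
Since J_d is uniform, the enclosed fraction is (r/R)² = 0.1090, giving I_d,enc = 8.88×10^-5 A.

8.88×10^-5 A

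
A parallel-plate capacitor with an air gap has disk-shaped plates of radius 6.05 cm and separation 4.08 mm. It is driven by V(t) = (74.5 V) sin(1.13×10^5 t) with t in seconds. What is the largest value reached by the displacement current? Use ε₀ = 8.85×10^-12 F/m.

2.10×10^-4 A

The displacement current equals the conduction current C dV/dt, which peaks at C V₀ ω.
With C = ε₀A/d = (8.85×10^-12)(0.01150)/(4.08×10^-3) = 2.494×10^-11 F and ω = 1.13×10^5 rad/s, I_d,max = (2.494×10^-11)(74.5)(1.13×10^5) = 2.10×10^-4 A.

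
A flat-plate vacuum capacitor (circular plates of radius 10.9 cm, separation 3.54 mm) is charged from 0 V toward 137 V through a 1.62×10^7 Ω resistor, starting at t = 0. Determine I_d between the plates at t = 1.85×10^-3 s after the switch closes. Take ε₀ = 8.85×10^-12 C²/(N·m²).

2.49×10^-6 A

With C = ε₀A/d = (8.85×10^-12)(0.03733)/(3.54×10^-3) = 9.332×10^-11 F, the time constant is τ = RC = 1.512×10^-3 s, so t/τ = 1.224 and e^(−t/τ) = 0.2941.
I_d = I_cond = (V₀/R) e^(−t/τ) = (8.457×10^-6)(0.2941) = 2.49×10^-6 A.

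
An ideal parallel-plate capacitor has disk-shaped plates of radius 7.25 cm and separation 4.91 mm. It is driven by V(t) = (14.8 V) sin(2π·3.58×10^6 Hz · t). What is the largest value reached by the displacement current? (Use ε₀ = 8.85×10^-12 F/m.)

9.91×10^-3 A

(dE/dt)_max = V₀ω/d = 6.779×10^10 V/(m·s); ω = 2πf = 2.249×10^7 rad/s.
I_d,max = ε₀ A (dE/dt)_max = (8.85×10^-12)(0.01651)(6.779×10^10) = 9.91×10^-3 A.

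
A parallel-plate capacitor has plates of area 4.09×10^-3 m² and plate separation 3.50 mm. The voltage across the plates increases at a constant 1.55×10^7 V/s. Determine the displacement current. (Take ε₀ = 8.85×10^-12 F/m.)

C = ε₀A/d = (8.85×10^-12)(4.09×10^-3)/(3.50×10^-3) = 1.034×10^-11 F.
I_d = C dV/dt = (1.034×10^-11)(1.55×10^7) = 1.60×10^-4 A.

1.60×10^-4 A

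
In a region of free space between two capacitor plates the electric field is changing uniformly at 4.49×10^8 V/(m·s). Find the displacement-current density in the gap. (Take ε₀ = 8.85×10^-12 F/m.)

3.97×10^-3 A/m²

J_d = ε₀ ∂E/∂t, so J_d = 3.97×10^-3 A/m².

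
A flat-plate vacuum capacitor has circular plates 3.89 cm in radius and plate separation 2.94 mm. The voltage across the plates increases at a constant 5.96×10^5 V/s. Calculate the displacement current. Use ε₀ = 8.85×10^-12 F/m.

8.53×10^-6 A

E = V/d so dE/dt = (dV/dt)/d = 2.027×10^8 V/(m·s), and I_d = ε₀ A dE/dt = (8.85×10^-12)(4.754×10^-3)(2.027×10^8) = 8.53×10^-6 A.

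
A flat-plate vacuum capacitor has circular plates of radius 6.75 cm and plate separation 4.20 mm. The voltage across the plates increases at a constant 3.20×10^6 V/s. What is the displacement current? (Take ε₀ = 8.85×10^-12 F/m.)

C = ε₀A/d = (8.85×10^-12)(0.01431)/(4.20×10^-3) = 3.015×10^-11 F.
I_d = C dV/dt = (3.015×10^-11)(3.20×10^6) = 9.65×10^-5 A.

9.65×10^-5 A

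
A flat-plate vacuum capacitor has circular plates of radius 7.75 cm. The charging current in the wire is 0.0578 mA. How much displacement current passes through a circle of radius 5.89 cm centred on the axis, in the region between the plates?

By continuity the displacement current in the gap matches the conduction current: I_d = 5.78×10^-5 A.
The field is uniform, so I_d,enc = I_d (r/R)² = (5.78×10^-5)(5.89/7.75)² = 3.34×10^-5 A.

3.34×10^-5 A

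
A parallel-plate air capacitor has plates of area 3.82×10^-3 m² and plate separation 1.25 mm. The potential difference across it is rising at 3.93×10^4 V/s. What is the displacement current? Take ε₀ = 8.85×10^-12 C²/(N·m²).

E = V/d so dE/dt = (dV/dt)/d = 3.144×10^7 V/(m·s), and I_d = ε₀ A dE/dt = (8.85×10^-12)(3.82×10^-3)(3.144×10^7) = 1.06×10^-6 A.

1.06×10^-6 A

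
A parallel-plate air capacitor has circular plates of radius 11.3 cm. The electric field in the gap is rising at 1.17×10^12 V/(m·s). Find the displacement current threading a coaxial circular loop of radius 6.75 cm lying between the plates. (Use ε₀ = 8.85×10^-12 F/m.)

0.148 A

Through the whole plate area (πR² = 0.04011 m²), I_d = ε₀ πR² dE/dt = 0.4153 A.
Through an area πr² the displacement current is I_d·(πr²/πR²) = I_d (r/R)² = 0.148 A.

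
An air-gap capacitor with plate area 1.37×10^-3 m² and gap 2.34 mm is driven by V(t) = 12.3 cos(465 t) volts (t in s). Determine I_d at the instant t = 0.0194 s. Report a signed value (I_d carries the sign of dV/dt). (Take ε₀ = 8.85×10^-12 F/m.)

-1.16×10^-8 A

dE/dt = (V₀ω/d)·−sin(ωt) with ωt = 9.021 rad: (12.3)(465)(-0.3929)/(2.34×10^-3) = -9.603×10^5 V/(m·s).
I_d = ε₀ A dE/dt = (8.85×10^-12)(1.37×10^-3)(-9.603×10^5) = -1.16×10^-8 A.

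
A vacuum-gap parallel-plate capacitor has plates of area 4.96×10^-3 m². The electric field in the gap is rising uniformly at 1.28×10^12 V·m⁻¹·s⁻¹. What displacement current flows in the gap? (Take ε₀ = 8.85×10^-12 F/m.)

0.0562 A

With a uniform field, Φ_E = EA, so I_d = ε₀ A dE/dt = 0.0562 A.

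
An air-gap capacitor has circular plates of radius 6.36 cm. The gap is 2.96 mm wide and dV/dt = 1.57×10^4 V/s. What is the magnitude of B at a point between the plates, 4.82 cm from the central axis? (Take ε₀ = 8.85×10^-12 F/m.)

1.42×10^-12 T

dE/dt = (dV/dt)/d = 5.304×10^6 V/(m·s); I_d = ε₀(πR²)(dE/dt) = (8.85×10^-12)(0.01271)(5.304×10^6) = 5.966×10^-7 A.
For r < R the Ampère–Maxwell law gives B(2πr) = μ₀ I_d (r²/R²), so B = μ₀ I_d r/(2πR²) = (4π×10^-7)(5.966×10^-7)(0.0482)/(2π·0.0636²) = 1.42×10^-12 T.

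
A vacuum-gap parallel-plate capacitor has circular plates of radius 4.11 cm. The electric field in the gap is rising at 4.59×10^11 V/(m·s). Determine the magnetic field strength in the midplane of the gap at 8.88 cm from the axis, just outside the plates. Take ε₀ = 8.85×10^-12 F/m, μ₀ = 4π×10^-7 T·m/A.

Total displacement current: I_d = ε₀(πR²)(dE/dt) = (8.85×10^-12)(5.307×10^-3)(4.59×10^11) = 0.02156 A.
For r ≥ R the full I_d is enclosed: B = μ₀ I_d/(2πr) = (4π×10^-7)(0.02156)/(2π·0.0888) = 4.86×10^-8 T.

4.86×10^-8 T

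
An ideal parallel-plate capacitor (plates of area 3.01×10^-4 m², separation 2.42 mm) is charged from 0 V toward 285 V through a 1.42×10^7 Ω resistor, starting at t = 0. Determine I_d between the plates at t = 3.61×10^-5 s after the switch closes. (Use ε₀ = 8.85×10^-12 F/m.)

1.99×10^-6 A

With C = ε₀A/d = (8.85×10^-12)(3.01×10^-4)/(2.42×10^-3) = 1.101×10^-12 F, the time constant is τ = RC = 1.563×10^-5 s, so t/τ = 2.310 and e^(−t/τ) = 0.09926.
I_d = I_cond = (V₀/R) e^(−t/τ) = (2.007×10^-5)(0.09926) = 1.99×10^-6 A.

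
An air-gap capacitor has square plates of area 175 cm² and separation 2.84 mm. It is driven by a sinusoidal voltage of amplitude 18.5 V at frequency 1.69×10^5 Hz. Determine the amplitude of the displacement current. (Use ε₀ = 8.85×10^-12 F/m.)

1.07×10^-3 A

C = ε₀A/d = (8.85×10^-12)(0.0175)/(2.84×10^-3) = 5.453×10^-11 F; ω = 2πf = 1.062×10^6 rad/s.
I_d = C dV/dt, so |I_d|_max = C V₀ ω = (5.453×10^-11)(18.5)(1.062×10^6) = 1.07×10^-3 A.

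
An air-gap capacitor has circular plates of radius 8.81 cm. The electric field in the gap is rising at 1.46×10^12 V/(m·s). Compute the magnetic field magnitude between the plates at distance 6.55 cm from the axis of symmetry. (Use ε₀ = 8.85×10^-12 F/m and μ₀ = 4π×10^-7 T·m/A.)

Through the whole plate area (πR² = 0.02438 m²), I_d = ε₀ πR² dE/dt = 0.3150 A.
An Ampèrian loop of radius r encloses a fraction (r/R)² of I_d. Then B·2πr = μ₀ I_d (r/R)², giving B = μ₀ I_d r/(2πR²) = 5.32×10^-7 T.

5.32×10^-7 T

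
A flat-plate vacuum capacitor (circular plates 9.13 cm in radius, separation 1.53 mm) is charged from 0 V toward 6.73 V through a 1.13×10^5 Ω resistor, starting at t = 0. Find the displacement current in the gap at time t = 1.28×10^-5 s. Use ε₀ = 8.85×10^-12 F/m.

2.82×10^-5 A

C = ε₀A/d = (8.85×10^-12)(0.02619)/(1.53×10^-3) = 1.515×10^-10 F and τ = RC = 1.712×10^-5 s. I_d in the gap equals the RC charging current.
I_d(t) = (V₀/R) e^(−t/τ) = 5.956×10^-5 · e^(−0.7477) = 2.82×10^-5 A.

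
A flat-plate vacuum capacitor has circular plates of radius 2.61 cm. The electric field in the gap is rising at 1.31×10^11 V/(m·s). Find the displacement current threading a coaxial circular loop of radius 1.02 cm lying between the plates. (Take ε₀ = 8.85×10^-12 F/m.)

3.79×10^-4 A

Total displacement current: I_d = ε₀(πR²)(dE/dt) = (8.85×10^-12)(2.140×10^-3)(1.31×10^11) = 2.481×10^-3 A.
Since J_d is uniform, the enclosed fraction is (r/R)² = 0.1527, giving I_d,enc = 3.79×10^-4 A.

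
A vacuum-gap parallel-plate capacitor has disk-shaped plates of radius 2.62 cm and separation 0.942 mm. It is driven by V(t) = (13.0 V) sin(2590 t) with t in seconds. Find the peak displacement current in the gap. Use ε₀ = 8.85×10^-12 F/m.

6.82×10^-7 A

(dE/dt)_max = V₀ω/d = 3.574×10^7 V/(m·s); ω = 2590 rad/s.
I_d,max = ε₀ A (dE/dt)_max = (8.85×10^-12)(2.157×10^-3)(3.574×10^7) = 6.82×10^-7 A.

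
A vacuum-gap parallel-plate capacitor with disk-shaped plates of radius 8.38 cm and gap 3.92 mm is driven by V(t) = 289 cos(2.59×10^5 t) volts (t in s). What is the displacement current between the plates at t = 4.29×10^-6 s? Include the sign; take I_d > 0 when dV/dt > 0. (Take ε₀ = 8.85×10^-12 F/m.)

-3.34×10^-3 A

dV/dt = (289)(2.59×10^5)·−sin(1.11111) = -6.708×10^7 V/s.
I_d = C dV/dt with C = ε₀A/d = (8.85×10^-12)(0.02206)/(3.92×10^-3) = 4.980×10^-11 F, so I_d = (4.980×10^-11)(-6.708×10^7) = -3.34×10^-3 A.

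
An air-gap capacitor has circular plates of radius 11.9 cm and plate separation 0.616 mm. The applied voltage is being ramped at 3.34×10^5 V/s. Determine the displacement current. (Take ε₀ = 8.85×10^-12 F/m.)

The displacement current equals the charging current C dV/dt. With C = ε₀A/d = (8.85×10^-12)(0.04449)/(6.16×10^-4) = 6.392×10^-10 F, I_d = (6.392×10^-10)(3.34×10^5) = 2.13×10^-4 A.

2.13×10^-4 A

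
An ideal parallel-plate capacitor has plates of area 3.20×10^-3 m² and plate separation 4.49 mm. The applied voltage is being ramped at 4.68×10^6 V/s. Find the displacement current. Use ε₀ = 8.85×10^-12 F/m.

The displacement current equals the charging current C dV/dt. With C = ε₀A/d = (8.85×10^-12)(3.20×10^-3)/(4.49×10^-3) = 6.307×10^-12 F, I_d = (6.307×10^-12)(4.68×10^6) = 2.95×10^-5 A.

2.95×10^-5 A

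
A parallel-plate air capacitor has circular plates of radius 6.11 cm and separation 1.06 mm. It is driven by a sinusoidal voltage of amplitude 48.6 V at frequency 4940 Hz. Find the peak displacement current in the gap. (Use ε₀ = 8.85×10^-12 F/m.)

(dE/dt)_max = V₀ω/d = 1.423×10^9 V/(m·s); ω = 2πf = 3.104×10^4 rad/s.
I_d,max = ε₀ A (dE/dt)_max = (8.85×10^-12)(0.01173)(1.423×10^9) = 1.48×10^-4 A.

1.48×10^-4 A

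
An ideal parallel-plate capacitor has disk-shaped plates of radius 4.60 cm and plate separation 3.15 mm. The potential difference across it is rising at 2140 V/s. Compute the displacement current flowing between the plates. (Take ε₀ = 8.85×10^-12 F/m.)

E = V/d so dE/dt = (dV/dt)/d = 6.794×10^5 V/(m·s), and I_d = ε₀ A dE/dt = (8.85×10^-12)(6.648×10^-3)(6.794×10^5) = 4.00×10^-8 A.

4.00×10^-8 A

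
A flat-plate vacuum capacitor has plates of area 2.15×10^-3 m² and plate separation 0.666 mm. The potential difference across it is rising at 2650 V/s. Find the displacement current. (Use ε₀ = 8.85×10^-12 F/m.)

The field between the plates is E = V/d, so dE/dt = (2650)/(6.66×10^-4 m) = 3.979×10^6 V/(m·s).
I_d = ε₀ A (dE/dt) = (8.85×10^-12)(2.15×10^-3)(3.979×10^6) = 7.57×10^-8 A.

7.57×10^-8 A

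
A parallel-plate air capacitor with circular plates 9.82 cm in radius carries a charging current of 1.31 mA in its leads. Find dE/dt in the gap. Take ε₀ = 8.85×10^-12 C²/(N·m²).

4.89×10^9 V/(m·s)

Charge continuity gives I_d = I = 1.31×10^-3 A between the plates.
Inverting I_d = ε₀ A dE/dt gives dE/dt = 1.31×10^-3 / (8.85×10^-12 · 0.03030) = 4.89×10^9 V/(m·s).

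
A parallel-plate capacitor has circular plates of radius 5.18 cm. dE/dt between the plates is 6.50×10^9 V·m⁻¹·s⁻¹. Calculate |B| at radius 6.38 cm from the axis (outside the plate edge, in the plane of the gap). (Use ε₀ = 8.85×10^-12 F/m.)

1.52×10^-9 T

Total displacement current: I_d = ε₀(πR²)(dE/dt) = (8.85×10^-12)(8.430×10^-3)(6.50×10^9) = 4.849×10^-4 A.
Outside the plates the loop encloses all of I_d, so B·2πr = μ₀ I_d and B = 1.52×10^-9 T.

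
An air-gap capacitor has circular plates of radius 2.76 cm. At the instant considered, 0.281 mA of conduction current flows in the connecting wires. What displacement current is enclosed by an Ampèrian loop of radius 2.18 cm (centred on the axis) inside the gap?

Between the plates the displacement current equals the wire current: I_d = 0.281 mA = 2.81×10^-4 A.
Through an area πr² the displacement current is I_d·(πr²/πR²) = I_d (r/R)² = 1.75×10^-4 A.

1.75×10^-4 A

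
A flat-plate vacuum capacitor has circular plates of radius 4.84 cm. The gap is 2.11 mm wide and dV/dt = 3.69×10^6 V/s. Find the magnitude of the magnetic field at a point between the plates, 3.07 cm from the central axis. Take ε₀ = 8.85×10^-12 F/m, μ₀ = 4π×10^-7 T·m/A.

2.99×10^-10 T

With E = V/d, dE/dt = 1.749×10^9 V/(m·s) and πR² = 7.359×10^-3 m², giving I_d = ε₀ πR² dE/dt = 1.139×10^-4 A.
An Ampèrian loop of radius r encloses a fraction (r/R)² of I_d. Then B·2πr = μ₀ I_d (r/R)², giving B = μ₀ I_d r/(2πR²) = 2.99×10^-10 T.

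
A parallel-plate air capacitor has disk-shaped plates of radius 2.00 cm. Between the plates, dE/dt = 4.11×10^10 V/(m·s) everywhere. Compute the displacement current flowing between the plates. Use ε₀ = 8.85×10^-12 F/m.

I_d = ε₀ A (dE/dt) = (8.85×10^-12)(1.257×10^-3 m²)(4.11×10^10) = 4.57×10^-4 A.

4.57×10^-4 A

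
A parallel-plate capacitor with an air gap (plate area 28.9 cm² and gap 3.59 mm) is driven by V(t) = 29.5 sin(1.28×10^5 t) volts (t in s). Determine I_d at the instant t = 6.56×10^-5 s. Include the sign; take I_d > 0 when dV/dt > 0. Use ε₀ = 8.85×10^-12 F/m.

dE/dt = (V₀ω/d)·cos(ωt) with ωt = 8.3968 rad: (29.5)(1.28×10^5)(-0.5166)/(3.59×10^-3) = -5.434×10^8 V/(m·s).
I_d = ε₀ A dE/dt = (8.85×10^-12)(2.89×10^-3)(-5.434×10^8) = -1.39×10^-5 A.

-1.39×10^-5 A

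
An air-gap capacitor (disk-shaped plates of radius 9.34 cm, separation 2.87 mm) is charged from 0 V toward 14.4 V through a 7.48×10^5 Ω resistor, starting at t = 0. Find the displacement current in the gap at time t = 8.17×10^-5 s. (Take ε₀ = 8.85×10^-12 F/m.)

5.29×10^-6 A

With C = ε₀A/d = (8.85×10^-12)(0.02741)/(2.87×10^-3) = 8.452×10^-11 F, the time constant is τ = RC = 6.322×10^-5 s, so t/τ = 1.292 and e^(−t/τ) = 0.2747.
I_d = I_cond = (V₀/R) e^(−t/τ) = (1.925×10^-5)(0.2747) = 5.29×10^-6 A.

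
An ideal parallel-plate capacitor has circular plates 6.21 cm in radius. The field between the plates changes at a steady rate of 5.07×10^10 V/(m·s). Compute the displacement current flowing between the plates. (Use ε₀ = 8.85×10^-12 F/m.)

5.44×10^-3 A

With a uniform field, Φ_E = EA, so I_d = ε₀ A dE/dt = 5.44×10^-3 A.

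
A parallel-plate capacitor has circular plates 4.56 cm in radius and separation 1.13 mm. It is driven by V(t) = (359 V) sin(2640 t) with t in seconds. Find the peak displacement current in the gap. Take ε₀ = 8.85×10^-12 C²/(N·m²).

The displacement current equals the conduction current C dV/dt, which peaks at C V₀ ω.
With C = ε₀A/d = (8.85×10^-12)(6.533×10^-3)/(1.13×10^-3) = 5.117×10^-11 F and ω = 2640 rad/s, I_d,max = (5.117×10^-11)(359)(2640) = 4.85×10^-5 A.

4.85×10^-5 A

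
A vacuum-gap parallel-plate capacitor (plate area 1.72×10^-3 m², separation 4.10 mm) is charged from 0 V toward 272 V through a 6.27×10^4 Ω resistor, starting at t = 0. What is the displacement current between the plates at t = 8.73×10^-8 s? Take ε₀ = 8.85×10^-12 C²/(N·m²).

2.98×10^-3 A

C = ε₀A/d = (8.85×10^-12)(1.72×10^-3)/(4.10×10^-3) = 3.713×10^-12 F and τ = RC = 2.328×10^-7 s. I_d in the gap equals the RC charging current.
I_d(t) = (V₀/R) e^(−t/τ) = 4.338×10^-3 · e^(−0.3750) = 2.98×10^-3 A.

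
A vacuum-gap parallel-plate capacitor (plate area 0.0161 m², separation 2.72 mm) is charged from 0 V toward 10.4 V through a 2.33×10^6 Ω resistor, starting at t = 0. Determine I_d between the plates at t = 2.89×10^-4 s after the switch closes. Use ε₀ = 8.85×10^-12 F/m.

C = ε₀A/d = (8.85×10^-12)(0.0161)/(2.72×10^-3) = 5.238×10^-11 F, so τ = RC = 1.220×10^-4 s.
The conduction current is I(t) = (V₀/R) e^(−t/τ), and the displacement current between the plates equals it.
t/τ = 2.369; I_d = (10.4/2.33×10^6) · e^(−2.369) = (4.464×10^-6)(0.09357) = 4.18×10^-7 A.

4.18×10^-7 A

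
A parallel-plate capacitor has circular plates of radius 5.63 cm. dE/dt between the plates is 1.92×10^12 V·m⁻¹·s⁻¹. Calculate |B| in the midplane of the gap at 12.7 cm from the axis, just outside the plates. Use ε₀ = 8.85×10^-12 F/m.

2.66×10^-7 T

Through the whole plate area (πR² = 9.958×10^-3 m²), I_d = ε₀ πR² dE/dt = 0.1692 A.
For r ≥ R the full I_d is enclosed: B = μ₀ I_d/(2πr) = (4π×10^-7)(0.1692)/(2π·0.127) = 2.66×10^-7 T.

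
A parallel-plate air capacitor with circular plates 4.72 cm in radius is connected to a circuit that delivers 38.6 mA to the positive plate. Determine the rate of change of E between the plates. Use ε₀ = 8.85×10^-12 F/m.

By continuity, I_d in the gap equals the 38.6 mA flowing in the wire.
Inverting I_d = ε₀ A dE/dt gives dE/dt = 0.0386 / (8.85×10^-12 · 6.999×10^-3) = 6.23×10^11 V/(m·s).

6.23×10^11 V/(m·s)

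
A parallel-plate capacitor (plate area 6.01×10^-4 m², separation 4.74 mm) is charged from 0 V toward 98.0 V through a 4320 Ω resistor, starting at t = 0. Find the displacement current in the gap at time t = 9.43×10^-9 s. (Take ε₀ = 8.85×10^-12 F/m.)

3.24×10^-3 A

C = ε₀A/d = (8.85×10^-12)(6.01×10^-4)/(4.74×10^-3) = 1.122×10^-12 F, so τ = RC = 4.847×10^-9 s.
The conduction current is I(t) = (V₀/R) e^(−t/τ), and the displacement current between the plates equals it.
t/τ = 1.946; I_d = (98.0/4320) · e^(−1.946) = (0.02269)(0.1428) = 3.24×10^-3 A.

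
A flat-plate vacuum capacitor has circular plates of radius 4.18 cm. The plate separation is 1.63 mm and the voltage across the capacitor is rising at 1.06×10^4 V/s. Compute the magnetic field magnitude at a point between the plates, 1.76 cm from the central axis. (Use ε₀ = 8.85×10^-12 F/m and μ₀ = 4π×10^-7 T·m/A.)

6.36×10^-13 T

I_d = C dV/dt with C = ε₀πR²/d = 2.980×10^-11 F, so I_d = (2.980×10^-11)(1.06×10^4) = 3.159×10^-7 A.
∮B·dl = μ₀ I_d,enc with I_d,enc = I_d r²/R² = 5.600×10^-8 A; so B = μ₀ I_d,enc/(2πr) = 6.36×10^-13 T.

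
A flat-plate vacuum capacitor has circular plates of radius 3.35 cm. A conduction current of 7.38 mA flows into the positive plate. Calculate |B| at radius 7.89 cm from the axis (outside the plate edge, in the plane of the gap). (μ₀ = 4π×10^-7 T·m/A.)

1.87×10^-8 T

No conduction current crosses the gap, so I_d there equals the 7.38×10^-3 A in the leads.
For r ≥ R the full I_d is enclosed: B = μ₀ I_d/(2πr) = (4π×10^-7)(7.38×10^-3)/(2π·0.0789) = 1.87×10^-8 T.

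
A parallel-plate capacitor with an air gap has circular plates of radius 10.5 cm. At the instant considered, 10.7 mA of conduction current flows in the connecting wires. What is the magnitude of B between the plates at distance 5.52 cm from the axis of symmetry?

1.07×10^-8 T

Between the plates the displacement current equals the wire current: I_d = 10.7 mA = 0.0107 A.
An Ampèrian loop of radius r encloses a fraction (r/R)² of I_d. Then B·2πr = μ₀ I_d (r/R)², giving B = μ₀ I_d r/(2πR²) = 1.07×10^-8 T.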